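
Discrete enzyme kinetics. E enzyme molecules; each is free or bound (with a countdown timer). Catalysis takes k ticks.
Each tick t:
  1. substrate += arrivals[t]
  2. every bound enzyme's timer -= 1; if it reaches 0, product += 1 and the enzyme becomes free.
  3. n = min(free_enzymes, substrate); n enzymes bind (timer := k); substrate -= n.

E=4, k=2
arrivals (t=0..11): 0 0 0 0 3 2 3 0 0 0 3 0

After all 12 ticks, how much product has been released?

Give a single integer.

Answer: 8

Derivation:
t=0: arr=0 -> substrate=0 bound=0 product=0
t=1: arr=0 -> substrate=0 bound=0 product=0
t=2: arr=0 -> substrate=0 bound=0 product=0
t=3: arr=0 -> substrate=0 bound=0 product=0
t=4: arr=3 -> substrate=0 bound=3 product=0
t=5: arr=2 -> substrate=1 bound=4 product=0
t=6: arr=3 -> substrate=1 bound=4 product=3
t=7: arr=0 -> substrate=0 bound=4 product=4
t=8: arr=0 -> substrate=0 bound=1 product=7
t=9: arr=0 -> substrate=0 bound=0 product=8
t=10: arr=3 -> substrate=0 bound=3 product=8
t=11: arr=0 -> substrate=0 bound=3 product=8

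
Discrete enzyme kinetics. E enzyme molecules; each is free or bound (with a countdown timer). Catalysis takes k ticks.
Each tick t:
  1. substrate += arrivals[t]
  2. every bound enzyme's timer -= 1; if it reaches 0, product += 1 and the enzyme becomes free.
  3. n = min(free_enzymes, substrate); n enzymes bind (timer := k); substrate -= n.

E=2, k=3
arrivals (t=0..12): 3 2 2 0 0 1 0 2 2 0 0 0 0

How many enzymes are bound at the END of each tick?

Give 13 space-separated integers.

t=0: arr=3 -> substrate=1 bound=2 product=0
t=1: arr=2 -> substrate=3 bound=2 product=0
t=2: arr=2 -> substrate=5 bound=2 product=0
t=3: arr=0 -> substrate=3 bound=2 product=2
t=4: arr=0 -> substrate=3 bound=2 product=2
t=5: arr=1 -> substrate=4 bound=2 product=2
t=6: arr=0 -> substrate=2 bound=2 product=4
t=7: arr=2 -> substrate=4 bound=2 product=4
t=8: arr=2 -> substrate=6 bound=2 product=4
t=9: arr=0 -> substrate=4 bound=2 product=6
t=10: arr=0 -> substrate=4 bound=2 product=6
t=11: arr=0 -> substrate=4 bound=2 product=6
t=12: arr=0 -> substrate=2 bound=2 product=8

Answer: 2 2 2 2 2 2 2 2 2 2 2 2 2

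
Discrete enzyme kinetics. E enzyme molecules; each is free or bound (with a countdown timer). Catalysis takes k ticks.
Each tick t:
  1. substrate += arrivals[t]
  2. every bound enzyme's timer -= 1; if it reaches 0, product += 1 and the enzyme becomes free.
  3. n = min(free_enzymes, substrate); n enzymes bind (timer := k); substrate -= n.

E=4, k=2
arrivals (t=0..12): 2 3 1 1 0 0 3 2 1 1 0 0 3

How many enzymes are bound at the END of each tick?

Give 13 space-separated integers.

t=0: arr=2 -> substrate=0 bound=2 product=0
t=1: arr=3 -> substrate=1 bound=4 product=0
t=2: arr=1 -> substrate=0 bound=4 product=2
t=3: arr=1 -> substrate=0 bound=3 product=4
t=4: arr=0 -> substrate=0 bound=1 product=6
t=5: arr=0 -> substrate=0 bound=0 product=7
t=6: arr=3 -> substrate=0 bound=3 product=7
t=7: arr=2 -> substrate=1 bound=4 product=7
t=8: arr=1 -> substrate=0 bound=3 product=10
t=9: arr=1 -> substrate=0 bound=3 product=11
t=10: arr=0 -> substrate=0 bound=1 product=13
t=11: arr=0 -> substrate=0 bound=0 product=14
t=12: arr=3 -> substrate=0 bound=3 product=14

Answer: 2 4 4 3 1 0 3 4 3 3 1 0 3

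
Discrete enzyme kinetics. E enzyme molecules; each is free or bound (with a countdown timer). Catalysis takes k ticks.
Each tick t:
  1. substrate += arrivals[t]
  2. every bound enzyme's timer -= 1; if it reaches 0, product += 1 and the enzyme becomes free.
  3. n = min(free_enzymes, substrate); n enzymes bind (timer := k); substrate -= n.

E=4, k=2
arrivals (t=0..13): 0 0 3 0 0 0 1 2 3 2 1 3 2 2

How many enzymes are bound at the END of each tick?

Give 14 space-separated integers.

t=0: arr=0 -> substrate=0 bound=0 product=0
t=1: arr=0 -> substrate=0 bound=0 product=0
t=2: arr=3 -> substrate=0 bound=3 product=0
t=3: arr=0 -> substrate=0 bound=3 product=0
t=4: arr=0 -> substrate=0 bound=0 product=3
t=5: arr=0 -> substrate=0 bound=0 product=3
t=6: arr=1 -> substrate=0 bound=1 product=3
t=7: arr=2 -> substrate=0 bound=3 product=3
t=8: arr=3 -> substrate=1 bound=4 product=4
t=9: arr=2 -> substrate=1 bound=4 product=6
t=10: arr=1 -> substrate=0 bound=4 product=8
t=11: arr=3 -> substrate=1 bound=4 product=10
t=12: arr=2 -> substrate=1 bound=4 product=12
t=13: arr=2 -> substrate=1 bound=4 product=14

Answer: 0 0 3 3 0 0 1 3 4 4 4 4 4 4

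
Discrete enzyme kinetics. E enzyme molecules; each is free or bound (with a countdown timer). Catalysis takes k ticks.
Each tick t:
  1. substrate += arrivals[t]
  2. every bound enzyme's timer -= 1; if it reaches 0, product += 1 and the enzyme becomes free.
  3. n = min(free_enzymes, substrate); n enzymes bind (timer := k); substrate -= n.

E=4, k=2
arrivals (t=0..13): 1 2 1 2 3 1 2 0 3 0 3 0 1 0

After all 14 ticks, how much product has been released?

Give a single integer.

t=0: arr=1 -> substrate=0 bound=1 product=0
t=1: arr=2 -> substrate=0 bound=3 product=0
t=2: arr=1 -> substrate=0 bound=3 product=1
t=3: arr=2 -> substrate=0 bound=3 product=3
t=4: arr=3 -> substrate=1 bound=4 product=4
t=5: arr=1 -> substrate=0 bound=4 product=6
t=6: arr=2 -> substrate=0 bound=4 product=8
t=7: arr=0 -> substrate=0 bound=2 product=10
t=8: arr=3 -> substrate=0 bound=3 product=12
t=9: arr=0 -> substrate=0 bound=3 product=12
t=10: arr=3 -> substrate=0 bound=3 product=15
t=11: arr=0 -> substrate=0 bound=3 product=15
t=12: arr=1 -> substrate=0 bound=1 product=18
t=13: arr=0 -> substrate=0 bound=1 product=18

Answer: 18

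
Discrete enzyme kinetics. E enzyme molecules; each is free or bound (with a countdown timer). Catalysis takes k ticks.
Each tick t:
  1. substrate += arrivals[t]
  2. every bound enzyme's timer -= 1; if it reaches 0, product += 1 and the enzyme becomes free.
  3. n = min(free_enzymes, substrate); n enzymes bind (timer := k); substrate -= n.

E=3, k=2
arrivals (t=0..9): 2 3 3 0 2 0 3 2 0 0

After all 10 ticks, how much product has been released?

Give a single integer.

t=0: arr=2 -> substrate=0 bound=2 product=0
t=1: arr=3 -> substrate=2 bound=3 product=0
t=2: arr=3 -> substrate=3 bound=3 product=2
t=3: arr=0 -> substrate=2 bound=3 product=3
t=4: arr=2 -> substrate=2 bound=3 product=5
t=5: arr=0 -> substrate=1 bound=3 product=6
t=6: arr=3 -> substrate=2 bound=3 product=8
t=7: arr=2 -> substrate=3 bound=3 product=9
t=8: arr=0 -> substrate=1 bound=3 product=11
t=9: arr=0 -> substrate=0 bound=3 product=12

Answer: 12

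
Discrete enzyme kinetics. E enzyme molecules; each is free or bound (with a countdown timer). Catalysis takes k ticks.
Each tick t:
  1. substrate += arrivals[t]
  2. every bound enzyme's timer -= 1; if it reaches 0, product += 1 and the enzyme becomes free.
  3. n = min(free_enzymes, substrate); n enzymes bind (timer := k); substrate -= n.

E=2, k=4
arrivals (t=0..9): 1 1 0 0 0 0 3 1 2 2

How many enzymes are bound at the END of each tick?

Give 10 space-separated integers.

Answer: 1 2 2 2 1 0 2 2 2 2

Derivation:
t=0: arr=1 -> substrate=0 bound=1 product=0
t=1: arr=1 -> substrate=0 bound=2 product=0
t=2: arr=0 -> substrate=0 bound=2 product=0
t=3: arr=0 -> substrate=0 bound=2 product=0
t=4: arr=0 -> substrate=0 bound=1 product=1
t=5: arr=0 -> substrate=0 bound=0 product=2
t=6: arr=3 -> substrate=1 bound=2 product=2
t=7: arr=1 -> substrate=2 bound=2 product=2
t=8: arr=2 -> substrate=4 bound=2 product=2
t=9: arr=2 -> substrate=6 bound=2 product=2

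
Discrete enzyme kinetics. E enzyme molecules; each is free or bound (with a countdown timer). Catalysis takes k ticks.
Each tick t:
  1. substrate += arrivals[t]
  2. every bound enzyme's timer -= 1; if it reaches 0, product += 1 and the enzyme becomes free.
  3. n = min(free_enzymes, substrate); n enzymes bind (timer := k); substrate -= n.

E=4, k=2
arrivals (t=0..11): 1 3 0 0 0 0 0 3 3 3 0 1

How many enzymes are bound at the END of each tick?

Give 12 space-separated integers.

t=0: arr=1 -> substrate=0 bound=1 product=0
t=1: arr=3 -> substrate=0 bound=4 product=0
t=2: arr=0 -> substrate=0 bound=3 product=1
t=3: arr=0 -> substrate=0 bound=0 product=4
t=4: arr=0 -> substrate=0 bound=0 product=4
t=5: arr=0 -> substrate=0 bound=0 product=4
t=6: arr=0 -> substrate=0 bound=0 product=4
t=7: arr=3 -> substrate=0 bound=3 product=4
t=8: arr=3 -> substrate=2 bound=4 product=4
t=9: arr=3 -> substrate=2 bound=4 product=7
t=10: arr=0 -> substrate=1 bound=4 product=8
t=11: arr=1 -> substrate=0 bound=3 product=11

Answer: 1 4 3 0 0 0 0 3 4 4 4 3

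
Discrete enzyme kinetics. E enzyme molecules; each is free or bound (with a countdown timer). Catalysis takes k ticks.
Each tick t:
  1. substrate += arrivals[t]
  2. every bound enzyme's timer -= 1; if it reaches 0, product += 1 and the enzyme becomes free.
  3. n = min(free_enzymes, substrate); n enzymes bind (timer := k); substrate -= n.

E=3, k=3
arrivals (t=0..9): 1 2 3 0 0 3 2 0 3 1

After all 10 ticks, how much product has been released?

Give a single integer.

Answer: 7

Derivation:
t=0: arr=1 -> substrate=0 bound=1 product=0
t=1: arr=2 -> substrate=0 bound=3 product=0
t=2: arr=3 -> substrate=3 bound=3 product=0
t=3: arr=0 -> substrate=2 bound=3 product=1
t=4: arr=0 -> substrate=0 bound=3 product=3
t=5: arr=3 -> substrate=3 bound=3 product=3
t=6: arr=2 -> substrate=4 bound=3 product=4
t=7: arr=0 -> substrate=2 bound=3 product=6
t=8: arr=3 -> substrate=5 bound=3 product=6
t=9: arr=1 -> substrate=5 bound=3 product=7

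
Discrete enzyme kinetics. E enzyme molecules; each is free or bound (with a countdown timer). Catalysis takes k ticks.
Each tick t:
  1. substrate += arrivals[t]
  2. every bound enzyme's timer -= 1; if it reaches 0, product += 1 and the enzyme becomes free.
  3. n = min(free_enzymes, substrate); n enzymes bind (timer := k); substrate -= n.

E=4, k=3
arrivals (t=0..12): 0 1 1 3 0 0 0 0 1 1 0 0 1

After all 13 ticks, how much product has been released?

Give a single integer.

t=0: arr=0 -> substrate=0 bound=0 product=0
t=1: arr=1 -> substrate=0 bound=1 product=0
t=2: arr=1 -> substrate=0 bound=2 product=0
t=3: arr=3 -> substrate=1 bound=4 product=0
t=4: arr=0 -> substrate=0 bound=4 product=1
t=5: arr=0 -> substrate=0 bound=3 product=2
t=6: arr=0 -> substrate=0 bound=1 product=4
t=7: arr=0 -> substrate=0 bound=0 product=5
t=8: arr=1 -> substrate=0 bound=1 product=5
t=9: arr=1 -> substrate=0 bound=2 product=5
t=10: arr=0 -> substrate=0 bound=2 product=5
t=11: arr=0 -> substrate=0 bound=1 product=6
t=12: arr=1 -> substrate=0 bound=1 product=7

Answer: 7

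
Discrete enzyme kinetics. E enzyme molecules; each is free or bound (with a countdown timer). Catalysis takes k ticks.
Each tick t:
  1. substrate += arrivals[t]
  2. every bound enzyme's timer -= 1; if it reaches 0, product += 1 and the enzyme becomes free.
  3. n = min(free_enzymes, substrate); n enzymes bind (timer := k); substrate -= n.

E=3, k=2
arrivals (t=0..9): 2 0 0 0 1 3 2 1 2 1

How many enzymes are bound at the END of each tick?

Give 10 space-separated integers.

t=0: arr=2 -> substrate=0 bound=2 product=0
t=1: arr=0 -> substrate=0 bound=2 product=0
t=2: arr=0 -> substrate=0 bound=0 product=2
t=3: arr=0 -> substrate=0 bound=0 product=2
t=4: arr=1 -> substrate=0 bound=1 product=2
t=5: arr=3 -> substrate=1 bound=3 product=2
t=6: arr=2 -> substrate=2 bound=3 product=3
t=7: arr=1 -> substrate=1 bound=3 product=5
t=8: arr=2 -> substrate=2 bound=3 product=6
t=9: arr=1 -> substrate=1 bound=3 product=8

Answer: 2 2 0 0 1 3 3 3 3 3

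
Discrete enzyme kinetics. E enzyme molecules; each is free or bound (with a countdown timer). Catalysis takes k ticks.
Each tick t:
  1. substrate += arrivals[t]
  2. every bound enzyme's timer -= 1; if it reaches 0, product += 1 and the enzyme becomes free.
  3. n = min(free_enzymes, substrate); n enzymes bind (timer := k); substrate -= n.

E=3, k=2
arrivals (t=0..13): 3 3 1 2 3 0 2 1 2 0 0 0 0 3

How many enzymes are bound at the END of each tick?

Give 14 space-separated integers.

Answer: 3 3 3 3 3 3 3 3 3 3 2 2 0 3

Derivation:
t=0: arr=3 -> substrate=0 bound=3 product=0
t=1: arr=3 -> substrate=3 bound=3 product=0
t=2: arr=1 -> substrate=1 bound=3 product=3
t=3: arr=2 -> substrate=3 bound=3 product=3
t=4: arr=3 -> substrate=3 bound=3 product=6
t=5: arr=0 -> substrate=3 bound=3 product=6
t=6: arr=2 -> substrate=2 bound=3 product=9
t=7: arr=1 -> substrate=3 bound=3 product=9
t=8: arr=2 -> substrate=2 bound=3 product=12
t=9: arr=0 -> substrate=2 bound=3 product=12
t=10: arr=0 -> substrate=0 bound=2 product=15
t=11: arr=0 -> substrate=0 bound=2 product=15
t=12: arr=0 -> substrate=0 bound=0 product=17
t=13: arr=3 -> substrate=0 bound=3 product=17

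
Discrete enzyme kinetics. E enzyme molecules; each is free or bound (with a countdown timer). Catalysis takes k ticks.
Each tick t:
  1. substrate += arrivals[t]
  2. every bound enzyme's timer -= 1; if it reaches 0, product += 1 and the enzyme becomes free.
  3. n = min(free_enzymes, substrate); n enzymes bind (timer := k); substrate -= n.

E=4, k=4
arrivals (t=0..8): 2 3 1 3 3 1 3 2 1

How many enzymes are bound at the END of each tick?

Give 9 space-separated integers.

t=0: arr=2 -> substrate=0 bound=2 product=0
t=1: arr=3 -> substrate=1 bound=4 product=0
t=2: arr=1 -> substrate=2 bound=4 product=0
t=3: arr=3 -> substrate=5 bound=4 product=0
t=4: arr=3 -> substrate=6 bound=4 product=2
t=5: arr=1 -> substrate=5 bound=4 product=4
t=6: arr=3 -> substrate=8 bound=4 product=4
t=7: arr=2 -> substrate=10 bound=4 product=4
t=8: arr=1 -> substrate=9 bound=4 product=6

Answer: 2 4 4 4 4 4 4 4 4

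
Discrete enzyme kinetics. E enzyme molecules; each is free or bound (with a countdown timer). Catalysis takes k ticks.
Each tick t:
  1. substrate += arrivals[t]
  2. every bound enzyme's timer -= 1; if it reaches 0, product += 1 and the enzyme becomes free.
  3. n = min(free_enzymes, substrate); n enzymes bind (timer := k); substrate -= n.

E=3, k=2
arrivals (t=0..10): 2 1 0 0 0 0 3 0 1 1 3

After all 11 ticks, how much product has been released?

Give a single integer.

t=0: arr=2 -> substrate=0 bound=2 product=0
t=1: arr=1 -> substrate=0 bound=3 product=0
t=2: arr=0 -> substrate=0 bound=1 product=2
t=3: arr=0 -> substrate=0 bound=0 product=3
t=4: arr=0 -> substrate=0 bound=0 product=3
t=5: arr=0 -> substrate=0 bound=0 product=3
t=6: arr=3 -> substrate=0 bound=3 product=3
t=7: arr=0 -> substrate=0 bound=3 product=3
t=8: arr=1 -> substrate=0 bound=1 product=6
t=9: arr=1 -> substrate=0 bound=2 product=6
t=10: arr=3 -> substrate=1 bound=3 product=7

Answer: 7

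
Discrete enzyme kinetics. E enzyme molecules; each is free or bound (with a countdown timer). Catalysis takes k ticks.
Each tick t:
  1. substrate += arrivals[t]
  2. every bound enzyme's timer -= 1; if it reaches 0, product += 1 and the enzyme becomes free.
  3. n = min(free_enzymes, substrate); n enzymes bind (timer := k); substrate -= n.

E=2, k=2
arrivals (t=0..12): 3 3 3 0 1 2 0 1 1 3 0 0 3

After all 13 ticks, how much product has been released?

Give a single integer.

t=0: arr=3 -> substrate=1 bound=2 product=0
t=1: arr=3 -> substrate=4 bound=2 product=0
t=2: arr=3 -> substrate=5 bound=2 product=2
t=3: arr=0 -> substrate=5 bound=2 product=2
t=4: arr=1 -> substrate=4 bound=2 product=4
t=5: arr=2 -> substrate=6 bound=2 product=4
t=6: arr=0 -> substrate=4 bound=2 product=6
t=7: arr=1 -> substrate=5 bound=2 product=6
t=8: arr=1 -> substrate=4 bound=2 product=8
t=9: arr=3 -> substrate=7 bound=2 product=8
t=10: arr=0 -> substrate=5 bound=2 product=10
t=11: arr=0 -> substrate=5 bound=2 product=10
t=12: arr=3 -> substrate=6 bound=2 product=12

Answer: 12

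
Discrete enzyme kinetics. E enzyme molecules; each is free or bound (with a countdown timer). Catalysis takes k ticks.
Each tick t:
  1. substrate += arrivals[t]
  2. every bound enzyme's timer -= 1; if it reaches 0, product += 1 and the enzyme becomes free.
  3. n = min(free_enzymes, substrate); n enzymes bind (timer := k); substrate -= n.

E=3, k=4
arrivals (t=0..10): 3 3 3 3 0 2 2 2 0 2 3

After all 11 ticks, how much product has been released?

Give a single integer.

Answer: 6

Derivation:
t=0: arr=3 -> substrate=0 bound=3 product=0
t=1: arr=3 -> substrate=3 bound=3 product=0
t=2: arr=3 -> substrate=6 bound=3 product=0
t=3: arr=3 -> substrate=9 bound=3 product=0
t=4: arr=0 -> substrate=6 bound=3 product=3
t=5: arr=2 -> substrate=8 bound=3 product=3
t=6: arr=2 -> substrate=10 bound=3 product=3
t=7: arr=2 -> substrate=12 bound=3 product=3
t=8: arr=0 -> substrate=9 bound=3 product=6
t=9: arr=2 -> substrate=11 bound=3 product=6
t=10: arr=3 -> substrate=14 bound=3 product=6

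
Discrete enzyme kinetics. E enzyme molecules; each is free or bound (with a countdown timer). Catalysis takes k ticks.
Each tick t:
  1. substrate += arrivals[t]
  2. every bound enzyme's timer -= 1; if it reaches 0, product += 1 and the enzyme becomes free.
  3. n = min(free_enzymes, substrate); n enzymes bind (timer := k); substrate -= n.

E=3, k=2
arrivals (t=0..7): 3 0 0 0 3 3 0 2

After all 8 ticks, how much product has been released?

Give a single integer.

Answer: 6

Derivation:
t=0: arr=3 -> substrate=0 bound=3 product=0
t=1: arr=0 -> substrate=0 bound=3 product=0
t=2: arr=0 -> substrate=0 bound=0 product=3
t=3: arr=0 -> substrate=0 bound=0 product=3
t=4: arr=3 -> substrate=0 bound=3 product=3
t=5: arr=3 -> substrate=3 bound=3 product=3
t=6: arr=0 -> substrate=0 bound=3 product=6
t=7: arr=2 -> substrate=2 bound=3 product=6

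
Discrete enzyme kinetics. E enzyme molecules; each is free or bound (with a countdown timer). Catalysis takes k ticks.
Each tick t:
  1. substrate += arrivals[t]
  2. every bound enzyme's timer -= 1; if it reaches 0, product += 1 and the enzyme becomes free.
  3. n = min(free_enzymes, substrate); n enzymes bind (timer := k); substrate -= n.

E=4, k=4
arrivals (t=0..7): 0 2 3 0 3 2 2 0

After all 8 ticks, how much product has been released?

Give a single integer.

t=0: arr=0 -> substrate=0 bound=0 product=0
t=1: arr=2 -> substrate=0 bound=2 product=0
t=2: arr=3 -> substrate=1 bound=4 product=0
t=3: arr=0 -> substrate=1 bound=4 product=0
t=4: arr=3 -> substrate=4 bound=4 product=0
t=5: arr=2 -> substrate=4 bound=4 product=2
t=6: arr=2 -> substrate=4 bound=4 product=4
t=7: arr=0 -> substrate=4 bound=4 product=4

Answer: 4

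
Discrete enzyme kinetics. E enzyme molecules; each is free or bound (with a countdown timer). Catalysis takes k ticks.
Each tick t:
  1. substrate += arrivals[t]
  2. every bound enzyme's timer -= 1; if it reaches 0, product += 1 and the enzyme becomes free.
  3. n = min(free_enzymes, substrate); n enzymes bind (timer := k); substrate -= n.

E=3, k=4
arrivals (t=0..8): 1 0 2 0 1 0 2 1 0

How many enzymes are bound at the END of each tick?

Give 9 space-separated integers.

t=0: arr=1 -> substrate=0 bound=1 product=0
t=1: arr=0 -> substrate=0 bound=1 product=0
t=2: arr=2 -> substrate=0 bound=3 product=0
t=3: arr=0 -> substrate=0 bound=3 product=0
t=4: arr=1 -> substrate=0 bound=3 product=1
t=5: arr=0 -> substrate=0 bound=3 product=1
t=6: arr=2 -> substrate=0 bound=3 product=3
t=7: arr=1 -> substrate=1 bound=3 product=3
t=8: arr=0 -> substrate=0 bound=3 product=4

Answer: 1 1 3 3 3 3 3 3 3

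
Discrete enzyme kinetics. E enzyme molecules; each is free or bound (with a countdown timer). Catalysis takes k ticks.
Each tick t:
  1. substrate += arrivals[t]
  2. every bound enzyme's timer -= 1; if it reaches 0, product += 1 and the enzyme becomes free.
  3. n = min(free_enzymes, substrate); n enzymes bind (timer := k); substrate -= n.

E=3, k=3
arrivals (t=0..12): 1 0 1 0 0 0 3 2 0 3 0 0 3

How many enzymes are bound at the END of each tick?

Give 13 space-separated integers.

Answer: 1 1 2 1 1 0 3 3 3 3 3 3 3

Derivation:
t=0: arr=1 -> substrate=0 bound=1 product=0
t=1: arr=0 -> substrate=0 bound=1 product=0
t=2: arr=1 -> substrate=0 bound=2 product=0
t=3: arr=0 -> substrate=0 bound=1 product=1
t=4: arr=0 -> substrate=0 bound=1 product=1
t=5: arr=0 -> substrate=0 bound=0 product=2
t=6: arr=3 -> substrate=0 bound=3 product=2
t=7: arr=2 -> substrate=2 bound=3 product=2
t=8: arr=0 -> substrate=2 bound=3 product=2
t=9: arr=3 -> substrate=2 bound=3 product=5
t=10: arr=0 -> substrate=2 bound=3 product=5
t=11: arr=0 -> substrate=2 bound=3 product=5
t=12: arr=3 -> substrate=2 bound=3 product=8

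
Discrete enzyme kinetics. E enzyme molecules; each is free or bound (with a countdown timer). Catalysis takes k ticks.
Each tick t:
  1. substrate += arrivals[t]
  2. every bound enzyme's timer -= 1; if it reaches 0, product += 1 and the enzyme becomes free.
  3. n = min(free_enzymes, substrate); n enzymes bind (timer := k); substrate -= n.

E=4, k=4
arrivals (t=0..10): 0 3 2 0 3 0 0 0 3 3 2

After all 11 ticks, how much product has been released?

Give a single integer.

Answer: 8

Derivation:
t=0: arr=0 -> substrate=0 bound=0 product=0
t=1: arr=3 -> substrate=0 bound=3 product=0
t=2: arr=2 -> substrate=1 bound=4 product=0
t=3: arr=0 -> substrate=1 bound=4 product=0
t=4: arr=3 -> substrate=4 bound=4 product=0
t=5: arr=0 -> substrate=1 bound=4 product=3
t=6: arr=0 -> substrate=0 bound=4 product=4
t=7: arr=0 -> substrate=0 bound=4 product=4
t=8: arr=3 -> substrate=3 bound=4 product=4
t=9: arr=3 -> substrate=3 bound=4 product=7
t=10: arr=2 -> substrate=4 bound=4 product=8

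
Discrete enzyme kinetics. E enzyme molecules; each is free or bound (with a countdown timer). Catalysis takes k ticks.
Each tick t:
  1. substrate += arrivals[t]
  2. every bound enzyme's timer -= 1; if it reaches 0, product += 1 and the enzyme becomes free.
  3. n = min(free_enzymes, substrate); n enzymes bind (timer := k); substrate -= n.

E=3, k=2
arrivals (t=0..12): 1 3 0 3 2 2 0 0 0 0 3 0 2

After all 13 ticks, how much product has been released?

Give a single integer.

t=0: arr=1 -> substrate=0 bound=1 product=0
t=1: arr=3 -> substrate=1 bound=3 product=0
t=2: arr=0 -> substrate=0 bound=3 product=1
t=3: arr=3 -> substrate=1 bound=3 product=3
t=4: arr=2 -> substrate=2 bound=3 product=4
t=5: arr=2 -> substrate=2 bound=3 product=6
t=6: arr=0 -> substrate=1 bound=3 product=7
t=7: arr=0 -> substrate=0 bound=2 product=9
t=8: arr=0 -> substrate=0 bound=1 product=10
t=9: arr=0 -> substrate=0 bound=0 product=11
t=10: arr=3 -> substrate=0 bound=3 product=11
t=11: arr=0 -> substrate=0 bound=3 product=11
t=12: arr=2 -> substrate=0 bound=2 product=14

Answer: 14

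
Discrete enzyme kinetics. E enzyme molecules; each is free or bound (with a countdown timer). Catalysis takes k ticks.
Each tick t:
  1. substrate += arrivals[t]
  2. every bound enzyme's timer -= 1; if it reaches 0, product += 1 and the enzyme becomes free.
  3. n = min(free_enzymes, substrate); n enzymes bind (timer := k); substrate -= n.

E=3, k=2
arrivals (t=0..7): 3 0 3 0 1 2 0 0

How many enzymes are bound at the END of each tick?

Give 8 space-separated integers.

t=0: arr=3 -> substrate=0 bound=3 product=0
t=1: arr=0 -> substrate=0 bound=3 product=0
t=2: arr=3 -> substrate=0 bound=3 product=3
t=3: arr=0 -> substrate=0 bound=3 product=3
t=4: arr=1 -> substrate=0 bound=1 product=6
t=5: arr=2 -> substrate=0 bound=3 product=6
t=6: arr=0 -> substrate=0 bound=2 product=7
t=7: arr=0 -> substrate=0 bound=0 product=9

Answer: 3 3 3 3 1 3 2 0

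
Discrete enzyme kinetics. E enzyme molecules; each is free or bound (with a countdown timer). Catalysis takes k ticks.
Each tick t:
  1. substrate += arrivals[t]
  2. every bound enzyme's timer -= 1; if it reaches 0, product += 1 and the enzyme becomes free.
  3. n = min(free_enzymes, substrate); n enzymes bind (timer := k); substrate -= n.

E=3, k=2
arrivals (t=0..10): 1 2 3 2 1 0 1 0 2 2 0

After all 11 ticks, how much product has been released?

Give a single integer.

Answer: 12

Derivation:
t=0: arr=1 -> substrate=0 bound=1 product=0
t=1: arr=2 -> substrate=0 bound=3 product=0
t=2: arr=3 -> substrate=2 bound=3 product=1
t=3: arr=2 -> substrate=2 bound=3 product=3
t=4: arr=1 -> substrate=2 bound=3 product=4
t=5: arr=0 -> substrate=0 bound=3 product=6
t=6: arr=1 -> substrate=0 bound=3 product=7
t=7: arr=0 -> substrate=0 bound=1 product=9
t=8: arr=2 -> substrate=0 bound=2 product=10
t=9: arr=2 -> substrate=1 bound=3 product=10
t=10: arr=0 -> substrate=0 bound=2 product=12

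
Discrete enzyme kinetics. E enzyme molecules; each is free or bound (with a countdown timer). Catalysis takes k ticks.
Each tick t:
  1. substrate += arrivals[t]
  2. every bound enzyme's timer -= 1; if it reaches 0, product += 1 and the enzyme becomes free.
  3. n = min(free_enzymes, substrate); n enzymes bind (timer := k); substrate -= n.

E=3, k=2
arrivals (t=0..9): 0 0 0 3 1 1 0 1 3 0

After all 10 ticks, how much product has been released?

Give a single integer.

Answer: 6

Derivation:
t=0: arr=0 -> substrate=0 bound=0 product=0
t=1: arr=0 -> substrate=0 bound=0 product=0
t=2: arr=0 -> substrate=0 bound=0 product=0
t=3: arr=3 -> substrate=0 bound=3 product=0
t=4: arr=1 -> substrate=1 bound=3 product=0
t=5: arr=1 -> substrate=0 bound=2 product=3
t=6: arr=0 -> substrate=0 bound=2 product=3
t=7: arr=1 -> substrate=0 bound=1 product=5
t=8: arr=3 -> substrate=1 bound=3 product=5
t=9: arr=0 -> substrate=0 bound=3 product=6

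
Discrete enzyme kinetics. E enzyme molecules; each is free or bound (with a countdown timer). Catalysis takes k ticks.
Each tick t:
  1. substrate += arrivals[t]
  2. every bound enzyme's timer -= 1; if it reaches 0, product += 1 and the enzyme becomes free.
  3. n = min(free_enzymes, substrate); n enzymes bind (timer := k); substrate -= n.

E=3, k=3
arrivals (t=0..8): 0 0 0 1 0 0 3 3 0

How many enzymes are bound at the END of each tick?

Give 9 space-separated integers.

Answer: 0 0 0 1 1 1 3 3 3

Derivation:
t=0: arr=0 -> substrate=0 bound=0 product=0
t=1: arr=0 -> substrate=0 bound=0 product=0
t=2: arr=0 -> substrate=0 bound=0 product=0
t=3: arr=1 -> substrate=0 bound=1 product=0
t=4: arr=0 -> substrate=0 bound=1 product=0
t=5: arr=0 -> substrate=0 bound=1 product=0
t=6: arr=3 -> substrate=0 bound=3 product=1
t=7: arr=3 -> substrate=3 bound=3 product=1
t=8: arr=0 -> substrate=3 bound=3 product=1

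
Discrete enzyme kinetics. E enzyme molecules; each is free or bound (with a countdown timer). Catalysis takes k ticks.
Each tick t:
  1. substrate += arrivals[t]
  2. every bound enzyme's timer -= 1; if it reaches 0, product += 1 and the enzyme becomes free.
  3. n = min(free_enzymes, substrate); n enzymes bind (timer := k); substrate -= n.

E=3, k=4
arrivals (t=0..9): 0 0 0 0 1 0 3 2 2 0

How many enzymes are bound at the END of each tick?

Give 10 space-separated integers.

t=0: arr=0 -> substrate=0 bound=0 product=0
t=1: arr=0 -> substrate=0 bound=0 product=0
t=2: arr=0 -> substrate=0 bound=0 product=0
t=3: arr=0 -> substrate=0 bound=0 product=0
t=4: arr=1 -> substrate=0 bound=1 product=0
t=5: arr=0 -> substrate=0 bound=1 product=0
t=6: arr=3 -> substrate=1 bound=3 product=0
t=7: arr=2 -> substrate=3 bound=3 product=0
t=8: arr=2 -> substrate=4 bound=3 product=1
t=9: arr=0 -> substrate=4 bound=3 product=1

Answer: 0 0 0 0 1 1 3 3 3 3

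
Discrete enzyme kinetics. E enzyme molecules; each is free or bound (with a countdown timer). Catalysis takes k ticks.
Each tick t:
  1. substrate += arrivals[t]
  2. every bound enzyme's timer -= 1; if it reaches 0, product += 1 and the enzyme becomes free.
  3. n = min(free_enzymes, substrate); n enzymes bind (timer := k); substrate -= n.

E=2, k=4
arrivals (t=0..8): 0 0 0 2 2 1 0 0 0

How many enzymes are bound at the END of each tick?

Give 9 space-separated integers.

t=0: arr=0 -> substrate=0 bound=0 product=0
t=1: arr=0 -> substrate=0 bound=0 product=0
t=2: arr=0 -> substrate=0 bound=0 product=0
t=3: arr=2 -> substrate=0 bound=2 product=0
t=4: arr=2 -> substrate=2 bound=2 product=0
t=5: arr=1 -> substrate=3 bound=2 product=0
t=6: arr=0 -> substrate=3 bound=2 product=0
t=7: arr=0 -> substrate=1 bound=2 product=2
t=8: arr=0 -> substrate=1 bound=2 product=2

Answer: 0 0 0 2 2 2 2 2 2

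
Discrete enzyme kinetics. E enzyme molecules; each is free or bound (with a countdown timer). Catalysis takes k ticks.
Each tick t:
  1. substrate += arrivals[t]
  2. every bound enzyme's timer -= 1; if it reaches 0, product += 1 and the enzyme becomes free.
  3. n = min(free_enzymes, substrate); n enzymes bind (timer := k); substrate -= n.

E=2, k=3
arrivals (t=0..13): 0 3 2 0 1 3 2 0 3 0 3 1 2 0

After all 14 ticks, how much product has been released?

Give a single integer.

t=0: arr=0 -> substrate=0 bound=0 product=0
t=1: arr=3 -> substrate=1 bound=2 product=0
t=2: arr=2 -> substrate=3 bound=2 product=0
t=3: arr=0 -> substrate=3 bound=2 product=0
t=4: arr=1 -> substrate=2 bound=2 product=2
t=5: arr=3 -> substrate=5 bound=2 product=2
t=6: arr=2 -> substrate=7 bound=2 product=2
t=7: arr=0 -> substrate=5 bound=2 product=4
t=8: arr=3 -> substrate=8 bound=2 product=4
t=9: arr=0 -> substrate=8 bound=2 product=4
t=10: arr=3 -> substrate=9 bound=2 product=6
t=11: arr=1 -> substrate=10 bound=2 product=6
t=12: arr=2 -> substrate=12 bound=2 product=6
t=13: arr=0 -> substrate=10 bound=2 product=8

Answer: 8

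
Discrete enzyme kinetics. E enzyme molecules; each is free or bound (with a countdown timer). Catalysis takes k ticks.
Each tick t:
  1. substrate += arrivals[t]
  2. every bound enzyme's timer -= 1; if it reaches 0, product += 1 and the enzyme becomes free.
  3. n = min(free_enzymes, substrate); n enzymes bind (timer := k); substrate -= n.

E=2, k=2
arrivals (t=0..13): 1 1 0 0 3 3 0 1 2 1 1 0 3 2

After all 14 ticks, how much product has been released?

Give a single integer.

t=0: arr=1 -> substrate=0 bound=1 product=0
t=1: arr=1 -> substrate=0 bound=2 product=0
t=2: arr=0 -> substrate=0 bound=1 product=1
t=3: arr=0 -> substrate=0 bound=0 product=2
t=4: arr=3 -> substrate=1 bound=2 product=2
t=5: arr=3 -> substrate=4 bound=2 product=2
t=6: arr=0 -> substrate=2 bound=2 product=4
t=7: arr=1 -> substrate=3 bound=2 product=4
t=8: arr=2 -> substrate=3 bound=2 product=6
t=9: arr=1 -> substrate=4 bound=2 product=6
t=10: arr=1 -> substrate=3 bound=2 product=8
t=11: arr=0 -> substrate=3 bound=2 product=8
t=12: arr=3 -> substrate=4 bound=2 product=10
t=13: arr=2 -> substrate=6 bound=2 product=10

Answer: 10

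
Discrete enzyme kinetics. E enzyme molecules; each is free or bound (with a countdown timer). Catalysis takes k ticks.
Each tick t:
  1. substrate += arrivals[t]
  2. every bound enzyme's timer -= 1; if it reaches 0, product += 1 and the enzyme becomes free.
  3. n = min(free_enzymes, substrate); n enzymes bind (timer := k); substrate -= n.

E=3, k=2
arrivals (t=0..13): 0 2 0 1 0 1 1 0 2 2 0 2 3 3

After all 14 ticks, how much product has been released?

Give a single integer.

Answer: 11

Derivation:
t=0: arr=0 -> substrate=0 bound=0 product=0
t=1: arr=2 -> substrate=0 bound=2 product=0
t=2: arr=0 -> substrate=0 bound=2 product=0
t=3: arr=1 -> substrate=0 bound=1 product=2
t=4: arr=0 -> substrate=0 bound=1 product=2
t=5: arr=1 -> substrate=0 bound=1 product=3
t=6: arr=1 -> substrate=0 bound=2 product=3
t=7: arr=0 -> substrate=0 bound=1 product=4
t=8: arr=2 -> substrate=0 bound=2 product=5
t=9: arr=2 -> substrate=1 bound=3 product=5
t=10: arr=0 -> substrate=0 bound=2 product=7
t=11: arr=2 -> substrate=0 bound=3 product=8
t=12: arr=3 -> substrate=2 bound=3 product=9
t=13: arr=3 -> substrate=3 bound=3 product=11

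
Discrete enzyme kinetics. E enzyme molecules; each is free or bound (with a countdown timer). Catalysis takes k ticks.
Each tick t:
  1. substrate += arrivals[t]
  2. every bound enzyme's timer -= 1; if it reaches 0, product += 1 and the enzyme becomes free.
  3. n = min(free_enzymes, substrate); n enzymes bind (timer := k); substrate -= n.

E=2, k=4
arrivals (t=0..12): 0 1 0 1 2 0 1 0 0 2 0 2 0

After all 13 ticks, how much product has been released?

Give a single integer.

Answer: 4

Derivation:
t=0: arr=0 -> substrate=0 bound=0 product=0
t=1: arr=1 -> substrate=0 bound=1 product=0
t=2: arr=0 -> substrate=0 bound=1 product=0
t=3: arr=1 -> substrate=0 bound=2 product=0
t=4: arr=2 -> substrate=2 bound=2 product=0
t=5: arr=0 -> substrate=1 bound=2 product=1
t=6: arr=1 -> substrate=2 bound=2 product=1
t=7: arr=0 -> substrate=1 bound=2 product=2
t=8: arr=0 -> substrate=1 bound=2 product=2
t=9: arr=2 -> substrate=2 bound=2 product=3
t=10: arr=0 -> substrate=2 bound=2 product=3
t=11: arr=2 -> substrate=3 bound=2 product=4
t=12: arr=0 -> substrate=3 bound=2 product=4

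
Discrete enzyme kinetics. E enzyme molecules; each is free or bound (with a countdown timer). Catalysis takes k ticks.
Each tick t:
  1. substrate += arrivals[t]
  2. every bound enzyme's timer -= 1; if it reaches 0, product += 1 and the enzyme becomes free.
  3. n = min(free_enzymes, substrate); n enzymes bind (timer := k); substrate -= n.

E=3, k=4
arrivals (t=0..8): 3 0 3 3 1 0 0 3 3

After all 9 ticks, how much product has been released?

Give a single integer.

t=0: arr=3 -> substrate=0 bound=3 product=0
t=1: arr=0 -> substrate=0 bound=3 product=0
t=2: arr=3 -> substrate=3 bound=3 product=0
t=3: arr=3 -> substrate=6 bound=3 product=0
t=4: arr=1 -> substrate=4 bound=3 product=3
t=5: arr=0 -> substrate=4 bound=3 product=3
t=6: arr=0 -> substrate=4 bound=3 product=3
t=7: arr=3 -> substrate=7 bound=3 product=3
t=8: arr=3 -> substrate=7 bound=3 product=6

Answer: 6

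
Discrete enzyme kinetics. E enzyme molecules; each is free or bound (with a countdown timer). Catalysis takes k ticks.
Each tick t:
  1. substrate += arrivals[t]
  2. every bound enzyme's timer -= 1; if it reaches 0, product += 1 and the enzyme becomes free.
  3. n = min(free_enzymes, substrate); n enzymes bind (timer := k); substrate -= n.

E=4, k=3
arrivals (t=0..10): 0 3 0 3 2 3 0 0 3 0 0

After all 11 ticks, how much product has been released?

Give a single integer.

t=0: arr=0 -> substrate=0 bound=0 product=0
t=1: arr=3 -> substrate=0 bound=3 product=0
t=2: arr=0 -> substrate=0 bound=3 product=0
t=3: arr=3 -> substrate=2 bound=4 product=0
t=4: arr=2 -> substrate=1 bound=4 product=3
t=5: arr=3 -> substrate=4 bound=4 product=3
t=6: arr=0 -> substrate=3 bound=4 product=4
t=7: arr=0 -> substrate=0 bound=4 product=7
t=8: arr=3 -> substrate=3 bound=4 product=7
t=9: arr=0 -> substrate=2 bound=4 product=8
t=10: arr=0 -> substrate=0 bound=3 product=11

Answer: 11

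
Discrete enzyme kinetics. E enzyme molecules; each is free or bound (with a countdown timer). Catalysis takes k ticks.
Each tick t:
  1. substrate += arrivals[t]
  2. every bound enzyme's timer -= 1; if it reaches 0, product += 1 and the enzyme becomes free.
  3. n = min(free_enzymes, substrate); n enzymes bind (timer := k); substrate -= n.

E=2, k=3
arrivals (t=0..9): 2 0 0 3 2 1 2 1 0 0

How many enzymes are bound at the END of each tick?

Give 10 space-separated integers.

Answer: 2 2 2 2 2 2 2 2 2 2

Derivation:
t=0: arr=2 -> substrate=0 bound=2 product=0
t=1: arr=0 -> substrate=0 bound=2 product=0
t=2: arr=0 -> substrate=0 bound=2 product=0
t=3: arr=3 -> substrate=1 bound=2 product=2
t=4: arr=2 -> substrate=3 bound=2 product=2
t=5: arr=1 -> substrate=4 bound=2 product=2
t=6: arr=2 -> substrate=4 bound=2 product=4
t=7: arr=1 -> substrate=5 bound=2 product=4
t=8: arr=0 -> substrate=5 bound=2 product=4
t=9: arr=0 -> substrate=3 bound=2 product=6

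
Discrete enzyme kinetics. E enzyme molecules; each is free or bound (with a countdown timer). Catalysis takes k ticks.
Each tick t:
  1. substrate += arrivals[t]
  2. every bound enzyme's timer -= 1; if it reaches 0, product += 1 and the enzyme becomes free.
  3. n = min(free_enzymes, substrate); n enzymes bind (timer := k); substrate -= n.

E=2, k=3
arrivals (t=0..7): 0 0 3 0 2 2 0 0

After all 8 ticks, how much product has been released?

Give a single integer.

t=0: arr=0 -> substrate=0 bound=0 product=0
t=1: arr=0 -> substrate=0 bound=0 product=0
t=2: arr=3 -> substrate=1 bound=2 product=0
t=3: arr=0 -> substrate=1 bound=2 product=0
t=4: arr=2 -> substrate=3 bound=2 product=0
t=5: arr=2 -> substrate=3 bound=2 product=2
t=6: arr=0 -> substrate=3 bound=2 product=2
t=7: arr=0 -> substrate=3 bound=2 product=2

Answer: 2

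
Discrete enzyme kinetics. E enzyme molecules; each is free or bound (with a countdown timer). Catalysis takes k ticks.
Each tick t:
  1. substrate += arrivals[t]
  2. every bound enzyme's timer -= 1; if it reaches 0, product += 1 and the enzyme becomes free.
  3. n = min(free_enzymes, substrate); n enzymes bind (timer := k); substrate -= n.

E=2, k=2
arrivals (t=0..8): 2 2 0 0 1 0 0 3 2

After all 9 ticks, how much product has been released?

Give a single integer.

t=0: arr=2 -> substrate=0 bound=2 product=0
t=1: arr=2 -> substrate=2 bound=2 product=0
t=2: arr=0 -> substrate=0 bound=2 product=2
t=3: arr=0 -> substrate=0 bound=2 product=2
t=4: arr=1 -> substrate=0 bound=1 product=4
t=5: arr=0 -> substrate=0 bound=1 product=4
t=6: arr=0 -> substrate=0 bound=0 product=5
t=7: arr=3 -> substrate=1 bound=2 product=5
t=8: arr=2 -> substrate=3 bound=2 product=5

Answer: 5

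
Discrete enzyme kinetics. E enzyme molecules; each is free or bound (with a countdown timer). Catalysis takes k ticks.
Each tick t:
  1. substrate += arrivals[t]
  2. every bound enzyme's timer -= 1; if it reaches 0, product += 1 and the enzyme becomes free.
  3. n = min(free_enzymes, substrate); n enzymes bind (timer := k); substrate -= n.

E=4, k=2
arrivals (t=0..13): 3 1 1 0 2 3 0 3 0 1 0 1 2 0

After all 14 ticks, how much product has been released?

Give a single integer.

t=0: arr=3 -> substrate=0 bound=3 product=0
t=1: arr=1 -> substrate=0 bound=4 product=0
t=2: arr=1 -> substrate=0 bound=2 product=3
t=3: arr=0 -> substrate=0 bound=1 product=4
t=4: arr=2 -> substrate=0 bound=2 product=5
t=5: arr=3 -> substrate=1 bound=4 product=5
t=6: arr=0 -> substrate=0 bound=3 product=7
t=7: arr=3 -> substrate=0 bound=4 product=9
t=8: arr=0 -> substrate=0 bound=3 product=10
t=9: arr=1 -> substrate=0 bound=1 product=13
t=10: arr=0 -> substrate=0 bound=1 product=13
t=11: arr=1 -> substrate=0 bound=1 product=14
t=12: arr=2 -> substrate=0 bound=3 product=14
t=13: arr=0 -> substrate=0 bound=2 product=15

Answer: 15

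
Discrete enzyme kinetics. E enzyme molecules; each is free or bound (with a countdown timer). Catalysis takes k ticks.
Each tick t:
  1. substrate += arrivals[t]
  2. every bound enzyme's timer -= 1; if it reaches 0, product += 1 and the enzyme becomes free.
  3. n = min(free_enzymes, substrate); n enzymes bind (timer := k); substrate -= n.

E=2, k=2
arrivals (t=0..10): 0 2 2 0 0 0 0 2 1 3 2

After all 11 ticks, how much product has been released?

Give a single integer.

Answer: 6

Derivation:
t=0: arr=0 -> substrate=0 bound=0 product=0
t=1: arr=2 -> substrate=0 bound=2 product=0
t=2: arr=2 -> substrate=2 bound=2 product=0
t=3: arr=0 -> substrate=0 bound=2 product=2
t=4: arr=0 -> substrate=0 bound=2 product=2
t=5: arr=0 -> substrate=0 bound=0 product=4
t=6: arr=0 -> substrate=0 bound=0 product=4
t=7: arr=2 -> substrate=0 bound=2 product=4
t=8: arr=1 -> substrate=1 bound=2 product=4
t=9: arr=3 -> substrate=2 bound=2 product=6
t=10: arr=2 -> substrate=4 bound=2 product=6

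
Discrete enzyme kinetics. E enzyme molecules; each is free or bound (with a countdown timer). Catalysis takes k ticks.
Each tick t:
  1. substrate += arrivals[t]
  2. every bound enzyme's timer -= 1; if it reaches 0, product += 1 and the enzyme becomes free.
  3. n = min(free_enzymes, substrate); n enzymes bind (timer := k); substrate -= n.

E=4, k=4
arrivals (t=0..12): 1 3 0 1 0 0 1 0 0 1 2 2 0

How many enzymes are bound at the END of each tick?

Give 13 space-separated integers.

Answer: 1 4 4 4 4 1 2 2 1 2 3 4 4

Derivation:
t=0: arr=1 -> substrate=0 bound=1 product=0
t=1: arr=3 -> substrate=0 bound=4 product=0
t=2: arr=0 -> substrate=0 bound=4 product=0
t=3: arr=1 -> substrate=1 bound=4 product=0
t=4: arr=0 -> substrate=0 bound=4 product=1
t=5: arr=0 -> substrate=0 bound=1 product=4
t=6: arr=1 -> substrate=0 bound=2 product=4
t=7: arr=0 -> substrate=0 bound=2 product=4
t=8: arr=0 -> substrate=0 bound=1 product=5
t=9: arr=1 -> substrate=0 bound=2 product=5
t=10: arr=2 -> substrate=0 bound=3 product=6
t=11: arr=2 -> substrate=1 bound=4 product=6
t=12: arr=0 -> substrate=1 bound=4 product=6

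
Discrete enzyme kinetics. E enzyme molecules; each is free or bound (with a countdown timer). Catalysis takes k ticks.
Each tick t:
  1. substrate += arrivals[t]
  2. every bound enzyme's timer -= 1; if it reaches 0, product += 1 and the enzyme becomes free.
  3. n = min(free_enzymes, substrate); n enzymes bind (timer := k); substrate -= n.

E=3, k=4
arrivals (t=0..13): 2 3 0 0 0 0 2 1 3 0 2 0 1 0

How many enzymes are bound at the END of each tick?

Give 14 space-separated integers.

t=0: arr=2 -> substrate=0 bound=2 product=0
t=1: arr=3 -> substrate=2 bound=3 product=0
t=2: arr=0 -> substrate=2 bound=3 product=0
t=3: arr=0 -> substrate=2 bound=3 product=0
t=4: arr=0 -> substrate=0 bound=3 product=2
t=5: arr=0 -> substrate=0 bound=2 product=3
t=6: arr=2 -> substrate=1 bound=3 product=3
t=7: arr=1 -> substrate=2 bound=3 product=3
t=8: arr=3 -> substrate=3 bound=3 product=5
t=9: arr=0 -> substrate=3 bound=3 product=5
t=10: arr=2 -> substrate=4 bound=3 product=6
t=11: arr=0 -> substrate=4 bound=3 product=6
t=12: arr=1 -> substrate=3 bound=3 product=8
t=13: arr=0 -> substrate=3 bound=3 product=8

Answer: 2 3 3 3 3 2 3 3 3 3 3 3 3 3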